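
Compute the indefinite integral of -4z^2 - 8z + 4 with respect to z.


Reverse power rule on each term:
  ∫ -4z^2 dz = -(4/3)z^3
  ∫ -8z dz = -4z^2
  ∫ 4 dz = 4z
F(z) = -(4/3)z^3 - 4z^2 + 4z + C


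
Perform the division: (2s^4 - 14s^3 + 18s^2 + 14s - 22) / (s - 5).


(2s^4 - 14s^3 + 18s^2 + 14s - 22) / (s - 5)
Step 1: 2s^3 * (s - 5) = 2s^4 - 10s^3; subtract.
Step 2: -4s^2 * (s - 5) = -4s^3 + 20s^2; subtract.
Step 3: -2s * (s - 5) = -2s^2 + 10s; subtract.
Step 4: 4 * (s - 5) = 4s - 20; subtract.
Quotient: 2s^3 - 4s^2 - 2s + 4, Remainder: -2


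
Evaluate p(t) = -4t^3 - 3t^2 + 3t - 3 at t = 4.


Using direct substitution:
  -4 * (4)^3 = -256
  -3 * (4)^2 = -48
  3 * (4)^1 = 12
  constant: -3
Sum = -256 - 48 + 12 - 3 = -295


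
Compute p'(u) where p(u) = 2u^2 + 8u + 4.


Apply the power rule term by term:
  d/du(2u^2) = 4u
  d/du(8u) = 8
  d/du(4) = 0
p'(u) = 4u + 8


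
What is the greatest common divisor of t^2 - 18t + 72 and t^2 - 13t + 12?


Factor each:
  t^2 - 18t + 72 = (t - 12)(t - 6)
  t^2 - 13t + 12 = (t - 12)(t - 1)
Common monic factor: t - 12


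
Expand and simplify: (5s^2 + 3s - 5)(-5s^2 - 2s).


Distribute each term of the first polynomial:
  (5s^2)(-5s^2 - 2s) = -25s^4 - 10s^3
  (3s)(-5s^2 - 2s) = -15s^3 - 6s^2
  (-5)(-5s^2 - 2s) = 25s^2 + 10s
Sum: -25s^4 - 25s^3 + 19s^2 + 10s


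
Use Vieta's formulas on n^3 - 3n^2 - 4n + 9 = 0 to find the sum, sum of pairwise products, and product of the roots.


Monic cubic n^3+bn^2+cn+d=0: sum=-b, pairwise sum=c, product=-d.
b=-3, c=-4, d=9
r1+r2+r3 = 3
r1r2+r1r3+r2r3 = -4
r1r2r3 = -9


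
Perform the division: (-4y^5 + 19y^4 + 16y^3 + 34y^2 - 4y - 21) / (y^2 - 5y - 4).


(-4y^5 + 19y^4 + 16y^3 + 34y^2 - 4y - 21) / (y^2 - 5y - 4)
Step 1: -4y^3 * (y^2 - 5y - 4) = -4y^5 + 20y^4 + 16y^3; subtract.
Step 2: -y^2 * (y^2 - 5y - 4) = -y^4 + 5y^3 + 4y^2; subtract.
Step 3: -5y * (y^2 - 5y - 4) = -5y^3 + 25y^2 + 20y; subtract.
Step 4: 5 * (y^2 - 5y - 4) = 5y^2 - 25y - 20; subtract.
Quotient: -4y^3 - y^2 - 5y + 5, Remainder: y - 1


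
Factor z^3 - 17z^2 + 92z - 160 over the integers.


Try integer roots (divisors of -160). z=5: p(5)=0.
Divide out (z - 5): quotient is z^2 - 12z + 32.
Factor the quadratic: (z - 8)(z - 4)
Result: (z - 5)(z - 8)(z - 4)


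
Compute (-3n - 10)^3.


Expand (-3n - 10)^3 by repeated multiplication:
  (-3n - 10)^2 = 9n^2 + 60n + 100
= -27n^3 - 270n^2 - 900n - 1000


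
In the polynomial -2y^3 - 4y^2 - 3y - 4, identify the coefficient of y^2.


Read off the coefficient of y^2: -4


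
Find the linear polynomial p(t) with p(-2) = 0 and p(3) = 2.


p(t) = mt + b. Using p(-2)=0, p(3)=2:
m = (0 - 2)/(-2 - 3) = -2/-5 = 2/5
b = 0 - m*(-2) = 0 + 4/5 = 4/5
p(t) = (2/5)t + (4/5)


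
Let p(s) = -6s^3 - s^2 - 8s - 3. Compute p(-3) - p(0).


p(-3) = 174
p(0) = -3
p(-3) - p(0) = 174 + 3 = 177


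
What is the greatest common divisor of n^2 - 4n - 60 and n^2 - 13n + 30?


Factor each:
  n^2 - 4n - 60 = (n - 10)(n + 6)
  n^2 - 13n + 30 = (n - 10)(n - 3)
Common monic factor: n - 10


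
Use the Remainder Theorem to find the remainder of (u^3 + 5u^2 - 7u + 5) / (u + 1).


By the Remainder Theorem, the remainder equals p(-1):
  1*(-1)^3 = -1
  5*(-1)^2 = 5
  -7*(-1)^1 = 7
  constant: 5
Sum: -1 + 5 + 7 + 5 = 16


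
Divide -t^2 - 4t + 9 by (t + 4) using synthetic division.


Synthetic division with c = -4. Coefficients: -1, -4, 9
Bring down -1.
  -1 * -4 = 4; 4 - 4 = 0
  0 * -4 = 0; 0 + 9 = 9
Quotient: -t, Remainder: 9


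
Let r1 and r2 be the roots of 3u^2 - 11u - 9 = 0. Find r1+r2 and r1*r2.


For au^2+bu+c=0: sum = -b/a, product = c/a.
a=3, b=-11, c=-9
Sum = -(-11)/3 = 11/3
Product = (-9)/3 = -3


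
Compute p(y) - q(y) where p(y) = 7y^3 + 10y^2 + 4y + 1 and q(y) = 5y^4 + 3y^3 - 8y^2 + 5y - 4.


Distribute the minus sign:
  (7y^3 + 10y^2 + 4y + 1)
- (5y^4 + 3y^3 - 8y^2 + 5y - 4)
Negate second polynomial: -5y^4 - 3y^3 + 8y^2 - 5y + 4
Add: -5y^4 + 4y^3 + 18y^2 - y + 5


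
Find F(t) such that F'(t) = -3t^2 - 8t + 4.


Reverse power rule on each term:
  ∫ -3t^2 dt = -t^3
  ∫ -8t dt = -4t^2
  ∫ 4 dt = 4t
F(t) = -t^3 - 4t^2 + 4t + C


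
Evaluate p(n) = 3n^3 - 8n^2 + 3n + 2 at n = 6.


Using direct substitution:
  3 * (6)^3 = 648
  -8 * (6)^2 = -288
  3 * (6)^1 = 18
  constant: 2
Sum = 648 - 288 + 18 + 2 = 380


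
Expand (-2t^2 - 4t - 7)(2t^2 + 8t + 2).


Distribute each term of the first polynomial:
  (-2t^2)(2t^2 + 8t + 2) = -4t^4 - 16t^3 - 4t^2
  (-4t)(2t^2 + 8t + 2) = -8t^3 - 32t^2 - 8t
  (-7)(2t^2 + 8t + 2) = -14t^2 - 56t - 14
Sum: -4t^4 - 24t^3 - 50t^2 - 64t - 14


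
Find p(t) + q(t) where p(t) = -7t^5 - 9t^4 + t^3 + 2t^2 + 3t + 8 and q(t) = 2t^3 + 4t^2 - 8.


Align terms by degree and add:
  -7t^5 - 9t^4 + t^3 + 2t^2 + 3t + 8
+ 2t^3 + 4t^2 - 8
= -7t^5 - 9t^4 + 3t^3 + 6t^2 + 3t


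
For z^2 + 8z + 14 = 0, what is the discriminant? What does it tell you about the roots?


D = b^2 - 4ac = (8)^2 - 4(1)(14) = 64 - 56 = 8
Since D > 0: two distinct irrational roots


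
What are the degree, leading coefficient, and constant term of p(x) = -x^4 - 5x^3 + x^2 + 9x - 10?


Highest power of x is 4, with coefficient -1. Constant term is -10.
Degree = 4, leading coefficient = -1, constant term = -10


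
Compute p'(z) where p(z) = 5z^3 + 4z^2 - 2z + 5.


Apply the power rule term by term:
  d/dz(5z^3) = 15z^2
  d/dz(4z^2) = 8z
  d/dz(-2z) = -2
  d/dz(5) = 0
p'(z) = 15z^2 + 8z - 2


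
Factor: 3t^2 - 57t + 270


Roots satisfy r1 + r2 = -b/a = 19 and r1*r2 = c/a = 90.
So r1 = 10, r2 = 9.
3t^2 - 57t + 270 = 3(t - r1)(t - r2) = 3(t - 10)(t - 9)


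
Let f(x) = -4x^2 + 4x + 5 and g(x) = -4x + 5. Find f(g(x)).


Substitute g(x) into f:
f(g(x)) = -4*(-4x + 5)^2 + 4*(-4x + 5) + 5
(-4x + 5)^2 = 16x^2 - 40x + 25
Expand and combine: -64x^2 + 144x - 75


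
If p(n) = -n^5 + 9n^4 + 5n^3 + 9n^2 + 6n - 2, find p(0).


Using direct substitution:
  -1 * (0)^5 = 0
  9 * (0)^4 = 0
  5 * (0)^3 = 0
  9 * (0)^2 = 0
  6 * (0)^1 = 0
  constant: -2
Sum = 0 + 0 + 0 + 0 + 0 - 2 = -2


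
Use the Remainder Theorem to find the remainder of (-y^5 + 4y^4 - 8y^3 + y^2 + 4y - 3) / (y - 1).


By the Remainder Theorem, the remainder equals p(1):
  -1*(1)^5 = -1
  4*(1)^4 = 4
  -8*(1)^3 = -8
  1*(1)^2 = 1
  4*(1)^1 = 4
  constant: -3
Sum: -1 + 4 - 8 + 1 + 4 - 3 = -3


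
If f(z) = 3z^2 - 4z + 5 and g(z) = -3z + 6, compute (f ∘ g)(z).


Substitute g(z) into f:
f(g(z)) = 3*(-3z + 6)^2 + (-4)*(-3z + 6) + 5
(-3z + 6)^2 = 9z^2 - 36z + 36
Expand and combine: 27z^2 - 96z + 89


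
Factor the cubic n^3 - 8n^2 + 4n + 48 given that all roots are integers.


Try integer roots (divisors of 48). n=6: p(6)=0.
Divide out (n - 6): quotient is n^2 - 2n - 8.
Factor the quadratic: (n - 4)(n + 2)
Result: (n - 6)(n - 4)(n + 2)


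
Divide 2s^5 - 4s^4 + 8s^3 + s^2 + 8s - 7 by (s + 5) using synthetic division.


Synthetic division with c = -5. Coefficients: 2, -4, 8, 1, 8, -7
Bring down 2.
  2 * -5 = -10; -10 - 4 = -14
  -14 * -5 = 70; 70 + 8 = 78
  78 * -5 = -390; -390 + 1 = -389
  -389 * -5 = 1945; 1945 + 8 = 1953
  1953 * -5 = -9765; -9765 - 7 = -9772
Quotient: 2s^4 - 14s^3 + 78s^2 - 389s + 1953, Remainder: -9772


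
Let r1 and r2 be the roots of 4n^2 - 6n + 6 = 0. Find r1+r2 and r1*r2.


For an^2+bn+c=0: sum = -b/a, product = c/a.
a=4, b=-6, c=6
Sum = -(-6)/4 = 3/2
Product = (6)/4 = 3/2


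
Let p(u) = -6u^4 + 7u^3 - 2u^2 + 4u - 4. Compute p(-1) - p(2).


p(-1) = -23
p(2) = -44
p(-1) - p(2) = -23 + 44 = 21


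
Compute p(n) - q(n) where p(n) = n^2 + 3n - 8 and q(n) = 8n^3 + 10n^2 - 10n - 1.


Distribute the minus sign:
  (n^2 + 3n - 8)
- (8n^3 + 10n^2 - 10n - 1)
Negate second polynomial: -8n^3 - 10n^2 + 10n + 1
Add: -8n^3 - 9n^2 + 13n - 7


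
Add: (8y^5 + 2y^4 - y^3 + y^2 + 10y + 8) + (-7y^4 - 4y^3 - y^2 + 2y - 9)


Align terms by degree and add:
  8y^5 + 2y^4 - y^3 + y^2 + 10y + 8
  -7y^4 - 4y^3 - y^2 + 2y - 9
= 8y^5 - 5y^4 - 5y^3 + 12y - 1


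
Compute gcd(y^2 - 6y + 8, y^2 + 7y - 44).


Factor each:
  y^2 - 6y + 8 = (y - 4)(y - 2)
  y^2 + 7y - 44 = (y - 4)(y + 11)
Common monic factor: y - 4


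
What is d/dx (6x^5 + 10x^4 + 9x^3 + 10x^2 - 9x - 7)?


Apply the power rule term by term:
  d/dx(6x^5) = 30x^4
  d/dx(10x^4) = 40x^3
  d/dx(9x^3) = 27x^2
  d/dx(10x^2) = 20x
  d/dx(-9x) = -9
  d/dx(-7) = 0
p'(x) = 30x^4 + 40x^3 + 27x^2 + 20x - 9


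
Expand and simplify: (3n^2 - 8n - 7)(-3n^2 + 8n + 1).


Distribute each term of the first polynomial:
  (3n^2)(-3n^2 + 8n + 1) = -9n^4 + 24n^3 + 3n^2
  (-8n)(-3n^2 + 8n + 1) = 24n^3 - 64n^2 - 8n
  (-7)(-3n^2 + 8n + 1) = 21n^2 - 56n - 7
Sum: -9n^4 + 48n^3 - 40n^2 - 64n - 7


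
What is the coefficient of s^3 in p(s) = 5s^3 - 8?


Read off the coefficient of s^3: 5


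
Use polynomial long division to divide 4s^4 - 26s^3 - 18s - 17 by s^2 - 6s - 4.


(4s^4 - 26s^3 - 18s - 17) / (s^2 - 6s - 4)
Step 1: 4s^2 * (s^2 - 6s - 4) = 4s^4 - 24s^3 - 16s^2; subtract.
Step 2: -2s * (s^2 - 6s - 4) = -2s^3 + 12s^2 + 8s; subtract.
Step 3: 4 * (s^2 - 6s - 4) = 4s^2 - 24s - 16; subtract.
Quotient: 4s^2 - 2s + 4, Remainder: -2s - 1


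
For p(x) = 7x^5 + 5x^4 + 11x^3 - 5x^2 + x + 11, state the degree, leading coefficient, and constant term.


Highest power of x is 5, with coefficient 7. Constant term is 11.
Degree = 5, leading coefficient = 7, constant term = 11


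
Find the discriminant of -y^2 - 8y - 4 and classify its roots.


D = b^2 - 4ac = (-8)^2 - 4(-1)(-4) = 64 - 16 = 48
Since D > 0: two distinct irrational roots


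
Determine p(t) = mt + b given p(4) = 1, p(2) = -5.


p(t) = mt + b. Using p(4)=1, p(2)=-5:
m = (1 + 5)/(4 - 2) = 6/2 = 3
b = 1 - m*(4) = 1 - 12 = -11
p(t) = 3t - 11


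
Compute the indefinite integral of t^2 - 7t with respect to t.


Reverse power rule on each term:
  ∫ t^2 dt = (1/3)t^3
  ∫ -7t dt = -(7/2)t^2
F(t) = (1/3)t^3 - (7/2)t^2 + C


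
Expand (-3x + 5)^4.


Expand (-3x + 5)^4 by repeated multiplication:
  (-3x + 5)^2 = 9x^2 - 30x + 25
  (-3x + 5)^3 = -27x^3 + 135x^2 - 225x + 125
= 81x^4 - 540x^3 + 1350x^2 - 1500x + 625


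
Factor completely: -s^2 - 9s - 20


Roots satisfy r1 + r2 = -b/a = -9 and r1*r2 = c/a = 20.
So r1 = -4, r2 = -5.
-s^2 - 9s - 20 = -(s - r1)(s - r2) = -(s + 4)(s + 5)


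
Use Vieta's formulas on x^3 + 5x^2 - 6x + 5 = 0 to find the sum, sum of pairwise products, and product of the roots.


Monic cubic x^3+bx^2+cx+d=0: sum=-b, pairwise sum=c, product=-d.
b=5, c=-6, d=5
r1+r2+r3 = -5
r1r2+r1r3+r2r3 = -6
r1r2r3 = -5


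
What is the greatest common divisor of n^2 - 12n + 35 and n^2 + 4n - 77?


Factor each:
  n^2 - 12n + 35 = (n - 7)(n - 5)
  n^2 + 4n - 77 = (n - 7)(n + 11)
Common monic factor: n - 7


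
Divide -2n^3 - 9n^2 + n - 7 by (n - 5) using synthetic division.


Synthetic division with c = 5. Coefficients: -2, -9, 1, -7
Bring down -2.
  -2 * 5 = -10; -10 - 9 = -19
  -19 * 5 = -95; -95 + 1 = -94
  -94 * 5 = -470; -470 - 7 = -477
Quotient: -2n^2 - 19n - 94, Remainder: -477


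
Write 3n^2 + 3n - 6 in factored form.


Roots satisfy r1 + r2 = -b/a = -1 and r1*r2 = c/a = -2.
So r1 = 1, r2 = -2.
3n^2 + 3n - 6 = 3(n - r1)(n - r2) = 3(n - 1)(n + 2)


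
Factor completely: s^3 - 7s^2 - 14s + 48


Try integer roots (divisors of 48). s=2: p(2)=0.
Divide out (s - 2): quotient is s^2 - 5s - 24.
Factor the quadratic: (s + 3)(s - 8)
Result: (s - 2)(s + 3)(s - 8)


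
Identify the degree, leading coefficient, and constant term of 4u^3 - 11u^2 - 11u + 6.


Highest power of u is 3, with coefficient 4. Constant term is 6.
Degree = 3, leading coefficient = 4, constant term = 6


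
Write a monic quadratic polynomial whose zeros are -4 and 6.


p(z) = (z + 4)(z - 6)
Expand: z^2 - 2z - 24


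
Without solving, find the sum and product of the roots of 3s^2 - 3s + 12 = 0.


For as^2+bs+c=0: sum = -b/a, product = c/a.
a=3, b=-3, c=12
Sum = -(-3)/3 = 1
Product = (12)/3 = 4


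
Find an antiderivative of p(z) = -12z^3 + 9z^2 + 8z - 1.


Reverse power rule on each term:
  ∫ -12z^3 dz = -3z^4
  ∫ 9z^2 dz = 3z^3
  ∫ 8z dz = 4z^2
  ∫ -1 dz = -z
F(z) = -3z^4 + 3z^3 + 4z^2 - z + C


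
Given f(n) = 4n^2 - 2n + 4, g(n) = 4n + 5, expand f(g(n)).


Substitute g(n) into f:
f(g(n)) = 4*(4n + 5)^2 + (-2)*(4n + 5) + 4
(4n + 5)^2 = 16n^2 + 40n + 25
Expand and combine: 64n^2 + 152n + 94


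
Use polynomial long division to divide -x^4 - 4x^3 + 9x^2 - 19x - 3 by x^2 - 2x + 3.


(-x^4 - 4x^3 + 9x^2 - 19x - 3) / (x^2 - 2x + 3)
Step 1: -x^2 * (x^2 - 2x + 3) = -x^4 + 2x^3 - 3x^2; subtract.
Step 2: -6x * (x^2 - 2x + 3) = -6x^3 + 12x^2 - 18x; subtract.
Step 3: 0 * (x^2 - 2x + 3) = 0; subtract.
Quotient: -x^2 - 6x, Remainder: -x - 3


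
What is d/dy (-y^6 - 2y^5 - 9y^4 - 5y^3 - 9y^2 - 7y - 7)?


Apply the power rule term by term:
  d/dy(-y^6) = -6y^5
  d/dy(-2y^5) = -10y^4
  d/dy(-9y^4) = -36y^3
  d/dy(-5y^3) = -15y^2
  d/dy(-9y^2) = -18y
  d/dy(-7y) = -7
  d/dy(-7) = 0
p'(y) = -6y^5 - 10y^4 - 36y^3 - 15y^2 - 18y - 7


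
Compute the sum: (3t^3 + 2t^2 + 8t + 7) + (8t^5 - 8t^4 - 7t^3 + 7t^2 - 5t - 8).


Align terms by degree and add:
  3t^3 + 2t^2 + 8t + 7
+ 8t^5 - 8t^4 - 7t^3 + 7t^2 - 5t - 8
= 8t^5 - 8t^4 - 4t^3 + 9t^2 + 3t - 1


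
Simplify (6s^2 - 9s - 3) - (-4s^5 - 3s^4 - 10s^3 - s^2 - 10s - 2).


Distribute the minus sign:
  (6s^2 - 9s - 3)
- (-4s^5 - 3s^4 - 10s^3 - s^2 - 10s - 2)
Negate second polynomial: 4s^5 + 3s^4 + 10s^3 + s^2 + 10s + 2
Add: 4s^5 + 3s^4 + 10s^3 + 7s^2 + s - 1


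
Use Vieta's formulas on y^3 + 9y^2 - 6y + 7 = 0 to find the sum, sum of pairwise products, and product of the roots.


Monic cubic y^3+by^2+cy+d=0: sum=-b, pairwise sum=c, product=-d.
b=9, c=-6, d=7
r1+r2+r3 = -9
r1r2+r1r3+r2r3 = -6
r1r2r3 = -7


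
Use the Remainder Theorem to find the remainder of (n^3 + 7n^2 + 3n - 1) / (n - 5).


By the Remainder Theorem, the remainder equals p(5):
  1*(5)^3 = 125
  7*(5)^2 = 175
  3*(5)^1 = 15
  constant: -1
Sum: 125 + 175 + 15 - 1 = 314


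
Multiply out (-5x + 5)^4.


Expand (-5x + 5)^4 by repeated multiplication:
  (-5x + 5)^2 = 25x^2 - 50x + 25
  (-5x + 5)^3 = -125x^3 + 375x^2 - 375x + 125
= 625x^4 - 2500x^3 + 3750x^2 - 2500x + 625


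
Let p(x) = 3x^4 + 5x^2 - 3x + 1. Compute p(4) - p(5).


p(4) = 837
p(5) = 1986
p(4) - p(5) = 837 - 1986 = -1149


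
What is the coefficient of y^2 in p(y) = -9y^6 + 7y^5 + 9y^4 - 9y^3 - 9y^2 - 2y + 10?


Read off the coefficient of y^2: -9


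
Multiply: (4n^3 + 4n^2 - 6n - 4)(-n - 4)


Distribute each term of the first polynomial:
  (4n^3)(-n - 4) = -4n^4 - 16n^3
  (4n^2)(-n - 4) = -4n^3 - 16n^2
  (-6n)(-n - 4) = 6n^2 + 24n
  (-4)(-n - 4) = 4n + 16
Sum: -4n^4 - 20n^3 - 10n^2 + 28n + 16


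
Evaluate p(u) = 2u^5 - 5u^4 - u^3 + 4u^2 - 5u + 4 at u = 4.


Using direct substitution:
  2 * (4)^5 = 2048
  -5 * (4)^4 = -1280
  -1 * (4)^3 = -64
  4 * (4)^2 = 64
  -5 * (4)^1 = -20
  constant: 4
Sum = 2048 - 1280 - 64 + 64 - 20 + 4 = 752


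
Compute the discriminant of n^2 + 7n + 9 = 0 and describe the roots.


D = b^2 - 4ac = (7)^2 - 4(1)(9) = 49 - 36 = 13
Since D > 0: two distinct irrational roots


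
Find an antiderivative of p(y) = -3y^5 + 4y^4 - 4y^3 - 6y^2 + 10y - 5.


Reverse power rule on each term:
  ∫ -3y^5 dy = -(1/2)y^6
  ∫ 4y^4 dy = (4/5)y^5
  ∫ -4y^3 dy = -y^4
  ∫ -6y^2 dy = -2y^3
  ∫ 10y dy = 5y^2
  ∫ -5 dy = -5y
F(y) = -(1/2)y^6 + (4/5)y^5 - y^4 - 2y^3 + 5y^2 - 5y + C


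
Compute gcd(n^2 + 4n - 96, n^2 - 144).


Factor each:
  n^2 + 4n - 96 = (n + 12)(n - 8)
  n^2 - 144 = (n + 12)(n - 12)
Common monic factor: n + 12


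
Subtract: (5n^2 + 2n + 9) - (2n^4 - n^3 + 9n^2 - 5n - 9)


Distribute the minus sign:
  (5n^2 + 2n + 9)
- (2n^4 - n^3 + 9n^2 - 5n - 9)
Negate second polynomial: -2n^4 + n^3 - 9n^2 + 5n + 9
Add: -2n^4 + n^3 - 4n^2 + 7n + 18


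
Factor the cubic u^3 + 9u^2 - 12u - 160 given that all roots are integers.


Try integer roots (divisors of -160). u=-8: p(-8)=0.
Divide out (u + 8): quotient is u^2 + u - 20.
Factor the quadratic: (u - 4)(u + 5)
Result: (u + 8)(u - 4)(u + 5)


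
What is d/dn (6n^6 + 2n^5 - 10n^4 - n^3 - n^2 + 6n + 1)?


Apply the power rule term by term:
  d/dn(6n^6) = 36n^5
  d/dn(2n^5) = 10n^4
  d/dn(-10n^4) = -40n^3
  d/dn(-n^3) = -3n^2
  d/dn(-n^2) = -2n
  d/dn(6n) = 6
  d/dn(1) = 0
p'(n) = 36n^5 + 10n^4 - 40n^3 - 3n^2 - 2n + 6


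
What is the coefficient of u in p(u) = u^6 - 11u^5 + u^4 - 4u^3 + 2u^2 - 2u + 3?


Read off the coefficient of u: -2


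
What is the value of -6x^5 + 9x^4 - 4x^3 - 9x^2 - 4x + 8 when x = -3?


Using direct substitution:
  -6 * (-3)^5 = 1458
  9 * (-3)^4 = 729
  -4 * (-3)^3 = 108
  -9 * (-3)^2 = -81
  -4 * (-3)^1 = 12
  constant: 8
Sum = 1458 + 729 + 108 - 81 + 12 + 8 = 2234


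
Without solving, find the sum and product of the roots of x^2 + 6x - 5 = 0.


For ax^2+bx+c=0: sum = -b/a, product = c/a.
a=1, b=6, c=-5
Sum = -(6)/1 = -6
Product = (-5)/1 = -5


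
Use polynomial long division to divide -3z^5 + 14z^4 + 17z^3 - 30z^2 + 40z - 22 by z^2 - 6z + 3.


(-3z^5 + 14z^4 + 17z^3 - 30z^2 + 40z - 22) / (z^2 - 6z + 3)
Step 1: -3z^3 * (z^2 - 6z + 3) = -3z^5 + 18z^4 - 9z^3; subtract.
Step 2: -4z^2 * (z^2 - 6z + 3) = -4z^4 + 24z^3 - 12z^2; subtract.
Step 3: 2z * (z^2 - 6z + 3) = 2z^3 - 12z^2 + 6z; subtract.
Step 4: -6 * (z^2 - 6z + 3) = -6z^2 + 36z - 18; subtract.
Quotient: -3z^3 - 4z^2 + 2z - 6, Remainder: -2z - 4


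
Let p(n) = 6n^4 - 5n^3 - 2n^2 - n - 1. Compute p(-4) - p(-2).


p(-4) = 1827
p(-2) = 129
p(-4) - p(-2) = 1827 - 129 = 1698


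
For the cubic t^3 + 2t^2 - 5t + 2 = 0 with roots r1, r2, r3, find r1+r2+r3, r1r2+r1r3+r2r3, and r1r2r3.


Monic cubic t^3+bt^2+ct+d=0: sum=-b, pairwise sum=c, product=-d.
b=2, c=-5, d=2
r1+r2+r3 = -2
r1r2+r1r3+r2r3 = -5
r1r2r3 = -2


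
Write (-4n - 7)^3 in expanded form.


Expand (-4n - 7)^3 by repeated multiplication:
  (-4n - 7)^2 = 16n^2 + 56n + 49
= -64n^3 - 336n^2 - 588n - 343


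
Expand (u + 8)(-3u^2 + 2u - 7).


Distribute each term of the first polynomial:
  (u)(-3u^2 + 2u - 7) = -3u^3 + 2u^2 - 7u
  (8)(-3u^2 + 2u - 7) = -24u^2 + 16u - 56
Sum: -3u^3 - 22u^2 + 9u - 56


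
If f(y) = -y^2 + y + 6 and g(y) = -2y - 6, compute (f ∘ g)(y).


Substitute g(y) into f:
f(g(y)) = -1*(-2y - 6)^2 + 1*(-2y - 6) + 6
(-2y - 6)^2 = 4y^2 + 24y + 36
Expand and combine: -4y^2 - 26y - 36


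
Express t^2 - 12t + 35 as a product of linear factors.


Roots satisfy r1 + r2 = -b/a = 12 and r1*r2 = c/a = 35.
So r1 = 5, r2 = 7.
t^2 - 12t + 35 = (t - r1)(t - r2) = (t - 5)(t - 7)


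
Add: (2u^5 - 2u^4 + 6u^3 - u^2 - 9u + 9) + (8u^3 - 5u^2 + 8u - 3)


Align terms by degree and add:
  2u^5 - 2u^4 + 6u^3 - u^2 - 9u + 9
+ 8u^3 - 5u^2 + 8u - 3
= 2u^5 - 2u^4 + 14u^3 - 6u^2 - u + 6


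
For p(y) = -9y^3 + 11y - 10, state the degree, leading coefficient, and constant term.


Highest power of y is 3, with coefficient -9. Constant term is -10.
Degree = 3, leading coefficient = -9, constant term = -10


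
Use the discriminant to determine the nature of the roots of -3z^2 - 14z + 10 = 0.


D = b^2 - 4ac = (-14)^2 - 4(-3)(10) = 196 + 120 = 316
Since D > 0: two distinct irrational roots


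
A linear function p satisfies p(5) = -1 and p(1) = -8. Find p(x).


p(x) = mx + b. Using p(5)=-1, p(1)=-8:
m = (-1 + 8)/(5 - 1) = 7/4 = 7/4
b = -1 - m*(5) = -1 - 35/4 = -39/4
p(x) = (7/4)x - (39/4)


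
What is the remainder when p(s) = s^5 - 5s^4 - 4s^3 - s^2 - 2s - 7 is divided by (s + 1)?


By the Remainder Theorem, the remainder equals p(-1):
  1*(-1)^5 = -1
  -5*(-1)^4 = -5
  -4*(-1)^3 = 4
  -1*(-1)^2 = -1
  -2*(-1)^1 = 2
  constant: -7
Sum: -1 - 5 + 4 - 1 + 2 - 7 = -8


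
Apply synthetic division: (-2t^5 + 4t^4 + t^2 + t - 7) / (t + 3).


Synthetic division with c = -3. Coefficients: -2, 4, 0, 1, 1, -7
Bring down -2.
  -2 * -3 = 6; 6 + 4 = 10
  10 * -3 = -30; -30 + 0 = -30
  -30 * -3 = 90; 90 + 1 = 91
  91 * -3 = -273; -273 + 1 = -272
  -272 * -3 = 816; 816 - 7 = 809
Quotient: -2t^4 + 10t^3 - 30t^2 + 91t - 272, Remainder: 809


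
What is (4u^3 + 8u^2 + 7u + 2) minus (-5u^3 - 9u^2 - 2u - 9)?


Distribute the minus sign:
  (4u^3 + 8u^2 + 7u + 2)
- (-5u^3 - 9u^2 - 2u - 9)
Negate second polynomial: 5u^3 + 9u^2 + 2u + 9
Add: 9u^3 + 17u^2 + 9u + 11


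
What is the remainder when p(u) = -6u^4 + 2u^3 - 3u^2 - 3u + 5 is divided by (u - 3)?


By the Remainder Theorem, the remainder equals p(3):
  -6*(3)^4 = -486
  2*(3)^3 = 54
  -3*(3)^2 = -27
  -3*(3)^1 = -9
  constant: 5
Sum: -486 + 54 - 27 - 9 + 5 = -463


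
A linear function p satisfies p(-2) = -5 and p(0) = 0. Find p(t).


p(t) = mt + b. Using p(-2)=-5, p(0)=0:
m = (-5)/(-2) = -5/-2 = 5/2
b = -5 - m*(-2) = -5 + 5 = 0
p(t) = (5/2)t


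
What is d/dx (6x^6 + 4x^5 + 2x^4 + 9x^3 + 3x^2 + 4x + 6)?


Apply the power rule term by term:
  d/dx(6x^6) = 36x^5
  d/dx(4x^5) = 20x^4
  d/dx(2x^4) = 8x^3
  d/dx(9x^3) = 27x^2
  d/dx(3x^2) = 6x
  d/dx(4x) = 4
  d/dx(6) = 0
p'(x) = 36x^5 + 20x^4 + 8x^3 + 27x^2 + 6x + 4


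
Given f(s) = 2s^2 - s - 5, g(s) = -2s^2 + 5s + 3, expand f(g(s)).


Substitute g(s) into f:
f(g(s)) = 2*(-2s^2 + 5s + 3)^2 + (-1)*(-2s^2 + 5s + 3) + (-5)
(-2s^2 + 5s + 3)^2 = 4s^4 - 20s^3 + 13s^2 + 30s + 9
Expand and combine: 8s^4 - 40s^3 + 28s^2 + 55s + 10


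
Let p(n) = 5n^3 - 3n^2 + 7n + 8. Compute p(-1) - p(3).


p(-1) = -7
p(3) = 137
p(-1) - p(3) = -7 - 137 = -144


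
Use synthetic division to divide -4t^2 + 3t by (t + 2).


Synthetic division with c = -2. Coefficients: -4, 3, 0
Bring down -4.
  -4 * -2 = 8; 8 + 3 = 11
  11 * -2 = -22; -22 + 0 = -22
Quotient: -4t + 11, Remainder: -22


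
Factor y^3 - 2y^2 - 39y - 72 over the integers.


Try integer roots (divisors of -72). y=-3: p(-3)=0.
Divide out (y + 3): quotient is y^2 - 5y - 24.
Factor the quadratic: (y + 3)(y - 8)
Result: (y + 3)(y + 3)(y - 8)


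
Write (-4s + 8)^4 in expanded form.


Expand (-4s + 8)^4 by repeated multiplication:
  (-4s + 8)^2 = 16s^2 - 64s + 64
  (-4s + 8)^3 = -64s^3 + 384s^2 - 768s + 512
= 256s^4 - 2048s^3 + 6144s^2 - 8192s + 4096


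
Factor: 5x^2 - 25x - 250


Roots satisfy r1 + r2 = -b/a = 5 and r1*r2 = c/a = -50.
So r1 = 10, r2 = -5.
5x^2 - 25x - 250 = 5(x - r1)(x - r2) = 5(x - 10)(x + 5)


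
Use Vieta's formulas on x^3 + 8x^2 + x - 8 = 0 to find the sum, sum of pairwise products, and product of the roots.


Monic cubic x^3+bx^2+cx+d=0: sum=-b, pairwise sum=c, product=-d.
b=8, c=1, d=-8
r1+r2+r3 = -8
r1r2+r1r3+r2r3 = 1
r1r2r3 = 8


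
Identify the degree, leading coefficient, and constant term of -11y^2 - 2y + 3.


Highest power of y is 2, with coefficient -11. Constant term is 3.
Degree = 2, leading coefficient = -11, constant term = 3


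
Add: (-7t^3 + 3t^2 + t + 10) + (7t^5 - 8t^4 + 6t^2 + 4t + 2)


Align terms by degree and add:
  -7t^3 + 3t^2 + t + 10
+ 7t^5 - 8t^4 + 6t^2 + 4t + 2
= 7t^5 - 8t^4 - 7t^3 + 9t^2 + 5t + 12


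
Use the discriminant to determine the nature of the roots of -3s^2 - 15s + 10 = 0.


D = b^2 - 4ac = (-15)^2 - 4(-3)(10) = 225 + 120 = 345
Since D > 0: two distinct irrational roots


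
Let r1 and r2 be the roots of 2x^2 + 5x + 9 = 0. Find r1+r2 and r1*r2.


For ax^2+bx+c=0: sum = -b/a, product = c/a.
a=2, b=5, c=9
Sum = -(5)/2 = -5/2
Product = (9)/2 = 9/2


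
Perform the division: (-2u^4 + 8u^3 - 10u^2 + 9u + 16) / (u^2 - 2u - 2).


(-2u^4 + 8u^3 - 10u^2 + 9u + 16) / (u^2 - 2u - 2)
Step 1: -2u^2 * (u^2 - 2u - 2) = -2u^4 + 4u^3 + 4u^2; subtract.
Step 2: 4u * (u^2 - 2u - 2) = 4u^3 - 8u^2 - 8u; subtract.
Step 3: -6 * (u^2 - 2u - 2) = -6u^2 + 12u + 12; subtract.
Quotient: -2u^2 + 4u - 6, Remainder: 5u + 4


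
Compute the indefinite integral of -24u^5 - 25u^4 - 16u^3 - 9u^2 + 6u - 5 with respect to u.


Reverse power rule on each term:
  ∫ -24u^5 du = -4u^6
  ∫ -25u^4 du = -5u^5
  ∫ -16u^3 du = -4u^4
  ∫ -9u^2 du = -3u^3
  ∫ 6u du = 3u^2
  ∫ -5 du = -5u
F(u) = -4u^6 - 5u^5 - 4u^4 - 3u^3 + 3u^2 - 5u + C


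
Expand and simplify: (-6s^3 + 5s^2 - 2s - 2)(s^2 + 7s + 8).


Distribute each term of the first polynomial:
  (-6s^3)(s^2 + 7s + 8) = -6s^5 - 42s^4 - 48s^3
  (5s^2)(s^2 + 7s + 8) = 5s^4 + 35s^3 + 40s^2
  (-2s)(s^2 + 7s + 8) = -2s^3 - 14s^2 - 16s
  (-2)(s^2 + 7s + 8) = -2s^2 - 14s - 16
Sum: -6s^5 - 37s^4 - 15s^3 + 24s^2 - 30s - 16


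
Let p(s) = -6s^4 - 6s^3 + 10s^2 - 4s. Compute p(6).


Using direct substitution:
  -6 * (6)^4 = -7776
  -6 * (6)^3 = -1296
  10 * (6)^2 = 360
  -4 * (6)^1 = -24
  constant: 0
Sum = -7776 - 1296 + 360 - 24 + 0 = -8736


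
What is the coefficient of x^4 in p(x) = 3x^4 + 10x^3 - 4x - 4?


Read off the coefficient of x^4: 3


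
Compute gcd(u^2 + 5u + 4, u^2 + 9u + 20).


Factor each:
  u^2 + 5u + 4 = (u + 4)(u + 1)
  u^2 + 9u + 20 = (u + 4)(u + 5)
Common monic factor: u + 4


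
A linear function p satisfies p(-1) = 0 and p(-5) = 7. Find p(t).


p(t) = mt + b. Using p(-1)=0, p(-5)=7:
m = (0 - 7)/(-1 + 5) = -7/4 = -7/4
b = 0 - m*(-1) = 0 - 7/4 = -7/4
p(t) = -(7/4)t - (7/4)


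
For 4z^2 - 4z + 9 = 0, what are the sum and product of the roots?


For az^2+bz+c=0: sum = -b/a, product = c/a.
a=4, b=-4, c=9
Sum = -(-4)/4 = 1
Product = (9)/4 = 9/4


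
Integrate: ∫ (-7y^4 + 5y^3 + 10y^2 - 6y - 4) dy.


Reverse power rule on each term:
  ∫ -7y^4 dy = -(7/5)y^5
  ∫ 5y^3 dy = (5/4)y^4
  ∫ 10y^2 dy = (10/3)y^3
  ∫ -6y dy = -3y^2
  ∫ -4 dy = -4y
F(y) = -(7/5)y^5 + (5/4)y^4 + (10/3)y^3 - 3y^2 - 4y + C


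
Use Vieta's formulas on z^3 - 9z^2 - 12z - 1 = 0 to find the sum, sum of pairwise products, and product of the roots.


Monic cubic z^3+bz^2+cz+d=0: sum=-b, pairwise sum=c, product=-d.
b=-9, c=-12, d=-1
r1+r2+r3 = 9
r1r2+r1r3+r2r3 = -12
r1r2r3 = 1


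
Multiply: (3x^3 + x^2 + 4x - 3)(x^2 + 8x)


Distribute each term of the first polynomial:
  (3x^3)(x^2 + 8x) = 3x^5 + 24x^4
  (x^2)(x^2 + 8x) = x^4 + 8x^3
  (4x)(x^2 + 8x) = 4x^3 + 32x^2
  (-3)(x^2 + 8x) = -3x^2 - 24x
Sum: 3x^5 + 25x^4 + 12x^3 + 29x^2 - 24x


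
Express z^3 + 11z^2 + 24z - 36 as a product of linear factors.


Try integer roots (divisors of -36). z=-6: p(-6)=0.
Divide out (z + 6): quotient is z^2 + 5z - 6.
Factor the quadratic: (z - 1)(z + 6)
Result: (z + 6)(z - 1)(z + 6)


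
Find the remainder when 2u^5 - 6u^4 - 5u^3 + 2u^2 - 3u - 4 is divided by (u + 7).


By the Remainder Theorem, the remainder equals p(-7):
  2*(-7)^5 = -33614
  -6*(-7)^4 = -14406
  -5*(-7)^3 = 1715
  2*(-7)^2 = 98
  -3*(-7)^1 = 21
  constant: -4
Sum: -33614 - 14406 + 1715 + 98 + 21 - 4 = -46190


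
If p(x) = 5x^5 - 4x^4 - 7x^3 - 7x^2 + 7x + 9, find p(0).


Using direct substitution:
  5 * (0)^5 = 0
  -4 * (0)^4 = 0
  -7 * (0)^3 = 0
  -7 * (0)^2 = 0
  7 * (0)^1 = 0
  constant: 9
Sum = 0 + 0 + 0 + 0 + 0 + 9 = 9


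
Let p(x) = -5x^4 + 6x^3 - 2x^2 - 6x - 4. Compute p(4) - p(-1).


p(4) = -956
p(-1) = -11
p(4) - p(-1) = -956 + 11 = -945


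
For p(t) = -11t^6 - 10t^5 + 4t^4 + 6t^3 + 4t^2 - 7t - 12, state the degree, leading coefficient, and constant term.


Highest power of t is 6, with coefficient -11. Constant term is -12.
Degree = 6, leading coefficient = -11, constant term = -12


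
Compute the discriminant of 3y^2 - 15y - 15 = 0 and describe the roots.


D = b^2 - 4ac = (-15)^2 - 4(3)(-15) = 225 + 180 = 405
Since D > 0: two distinct irrational roots


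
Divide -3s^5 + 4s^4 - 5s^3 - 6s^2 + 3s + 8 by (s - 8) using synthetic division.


Synthetic division with c = 8. Coefficients: -3, 4, -5, -6, 3, 8
Bring down -3.
  -3 * 8 = -24; -24 + 4 = -20
  -20 * 8 = -160; -160 - 5 = -165
  -165 * 8 = -1320; -1320 - 6 = -1326
  -1326 * 8 = -10608; -10608 + 3 = -10605
  -10605 * 8 = -84840; -84840 + 8 = -84832
Quotient: -3s^4 - 20s^3 - 165s^2 - 1326s - 10605, Remainder: -84832


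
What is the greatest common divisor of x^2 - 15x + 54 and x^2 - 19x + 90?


Factor each:
  x^2 - 15x + 54 = (x - 9)(x - 6)
  x^2 - 19x + 90 = (x - 9)(x - 10)
Common monic factor: x - 9


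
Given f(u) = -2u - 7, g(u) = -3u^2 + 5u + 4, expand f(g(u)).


Substitute g(u) into f:
f(g(u)) = -2*(-3u^2 + 5u + 4) + (-7)
Expand and combine: 6u^2 - 10u - 15


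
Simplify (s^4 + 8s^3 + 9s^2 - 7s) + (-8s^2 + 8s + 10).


Align terms by degree and add:
  s^4 + 8s^3 + 9s^2 - 7s
  -8s^2 + 8s + 10
= s^4 + 8s^3 + s^2 + s + 10


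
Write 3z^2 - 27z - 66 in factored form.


Roots satisfy r1 + r2 = -b/a = 9 and r1*r2 = c/a = -22.
So r1 = 11, r2 = -2.
3z^2 - 27z - 66 = 3(z - r1)(z - r2) = 3(z - 11)(z + 2)


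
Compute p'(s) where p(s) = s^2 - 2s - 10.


Apply the power rule term by term:
  d/ds(s^2) = 2s
  d/ds(-2s) = -2
  d/ds(-10) = 0
p'(s) = 2s - 2


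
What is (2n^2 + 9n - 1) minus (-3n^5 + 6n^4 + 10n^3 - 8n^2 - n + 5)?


Distribute the minus sign:
  (2n^2 + 9n - 1)
- (-3n^5 + 6n^4 + 10n^3 - 8n^2 - n + 5)
Negate second polynomial: 3n^5 - 6n^4 - 10n^3 + 8n^2 + n - 5
Add: 3n^5 - 6n^4 - 10n^3 + 10n^2 + 10n - 6


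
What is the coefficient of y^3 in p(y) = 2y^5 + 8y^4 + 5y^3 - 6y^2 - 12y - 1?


Read off the coefficient of y^3: 5


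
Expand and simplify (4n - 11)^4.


Expand (4n - 11)^4 by repeated multiplication:
  (4n - 11)^2 = 16n^2 - 88n + 121
  (4n - 11)^3 = 64n^3 - 528n^2 + 1452n - 1331
= 256n^4 - 2816n^3 + 11616n^2 - 21296n + 14641


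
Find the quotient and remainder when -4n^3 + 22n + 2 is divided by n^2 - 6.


(-4n^3 + 22n + 2) / (n^2 - 6)
Step 1: -4n * (n^2 - 6) = -4n^3 + 24n; subtract.
Step 2: 0 * (n^2 - 6) = 0; subtract.
Quotient: -4n, Remainder: -2n + 2


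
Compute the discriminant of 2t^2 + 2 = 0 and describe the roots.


D = b^2 - 4ac = (0)^2 - 4(2)(2) = 0 - 16 = -16
Since D < 0: two complex conjugate roots (no real roots)


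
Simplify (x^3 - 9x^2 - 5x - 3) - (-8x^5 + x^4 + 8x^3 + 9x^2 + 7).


Distribute the minus sign:
  (x^3 - 9x^2 - 5x - 3)
- (-8x^5 + x^4 + 8x^3 + 9x^2 + 7)
Negate second polynomial: 8x^5 - x^4 - 8x^3 - 9x^2 - 7
Add: 8x^5 - x^4 - 7x^3 - 18x^2 - 5x - 10


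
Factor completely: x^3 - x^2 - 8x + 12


Try integer roots (divisors of 12). x=-3: p(-3)=0.
Divide out (x + 3): quotient is x^2 - 4x + 4.
Factor the quadratic: (x - 2)(x - 2)
Result: (x + 3)(x - 2)(x - 2)


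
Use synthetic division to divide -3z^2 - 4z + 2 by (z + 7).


Synthetic division with c = -7. Coefficients: -3, -4, 2
Bring down -3.
  -3 * -7 = 21; 21 - 4 = 17
  17 * -7 = -119; -119 + 2 = -117
Quotient: -3z + 17, Remainder: -117


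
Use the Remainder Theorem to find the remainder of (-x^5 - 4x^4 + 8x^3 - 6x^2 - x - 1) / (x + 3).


By the Remainder Theorem, the remainder equals p(-3):
  -1*(-3)^5 = 243
  -4*(-3)^4 = -324
  8*(-3)^3 = -216
  -6*(-3)^2 = -54
  -1*(-3)^1 = 3
  constant: -1
Sum: 243 - 324 - 216 - 54 + 3 - 1 = -349


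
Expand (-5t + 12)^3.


Expand (-5t + 12)^3 by repeated multiplication:
  (-5t + 12)^2 = 25t^2 - 120t + 144
= -125t^3 + 900t^2 - 2160t + 1728


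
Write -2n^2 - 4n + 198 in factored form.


Roots satisfy r1 + r2 = -b/a = -2 and r1*r2 = c/a = -99.
So r1 = -11, r2 = 9.
-2n^2 - 4n + 198 = -2(n - r1)(n - r2) = -2(n + 11)(n - 9)


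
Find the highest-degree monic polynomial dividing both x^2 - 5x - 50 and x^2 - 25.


Factor each:
  x^2 - 5x - 50 = (x + 5)(x - 10)
  x^2 - 25 = (x + 5)(x - 5)
Common monic factor: x + 5


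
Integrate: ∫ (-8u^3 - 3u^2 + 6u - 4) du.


Reverse power rule on each term:
  ∫ -8u^3 du = -2u^4
  ∫ -3u^2 du = -u^3
  ∫ 6u du = 3u^2
  ∫ -4 du = -4u
F(u) = -2u^4 - u^3 + 3u^2 - 4u + C


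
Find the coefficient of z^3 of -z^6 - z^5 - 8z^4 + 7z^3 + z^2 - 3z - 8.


Read off the coefficient of z^3: 7


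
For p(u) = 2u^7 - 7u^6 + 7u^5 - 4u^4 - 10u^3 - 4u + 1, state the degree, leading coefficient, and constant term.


Highest power of u is 7, with coefficient 2. Constant term is 1.
Degree = 7, leading coefficient = 2, constant term = 1


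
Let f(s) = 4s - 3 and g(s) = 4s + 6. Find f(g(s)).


Substitute g(s) into f:
f(g(s)) = 4*(4s + 6) + (-3)
Expand and combine: 16s + 21


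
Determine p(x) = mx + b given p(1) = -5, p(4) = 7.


p(x) = mx + b. Using p(1)=-5, p(4)=7:
m = (-5 - 7)/(1 - 4) = -12/-3 = 4
b = -5 - m*(1) = -5 - 4 = -9
p(x) = 4x - 9


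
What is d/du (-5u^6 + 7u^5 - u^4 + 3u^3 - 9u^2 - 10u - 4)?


Apply the power rule term by term:
  d/du(-5u^6) = -30u^5
  d/du(7u^5) = 35u^4
  d/du(-u^4) = -4u^3
  d/du(3u^3) = 9u^2
  d/du(-9u^2) = -18u
  d/du(-10u) = -10
  d/du(-4) = 0
p'(u) = -30u^5 + 35u^4 - 4u^3 + 9u^2 - 18u - 10


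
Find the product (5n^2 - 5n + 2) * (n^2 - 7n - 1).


Distribute each term of the first polynomial:
  (5n^2)(n^2 - 7n - 1) = 5n^4 - 35n^3 - 5n^2
  (-5n)(n^2 - 7n - 1) = -5n^3 + 35n^2 + 5n
  (2)(n^2 - 7n - 1) = 2n^2 - 14n - 2
Sum: 5n^4 - 40n^3 + 32n^2 - 9n - 2


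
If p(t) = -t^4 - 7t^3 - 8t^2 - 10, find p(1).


Using direct substitution:
  -1 * (1)^4 = -1
  -7 * (1)^3 = -7
  -8 * (1)^2 = -8
  0 * (1)^1 = 0
  constant: -10
Sum = -1 - 7 - 8 + 0 - 10 = -26


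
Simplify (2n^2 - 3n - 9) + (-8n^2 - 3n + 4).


Align terms by degree and add:
  2n^2 - 3n - 9
  -8n^2 - 3n + 4
= -6n^2 - 6n - 5


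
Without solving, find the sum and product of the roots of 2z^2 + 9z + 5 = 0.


For az^2+bz+c=0: sum = -b/a, product = c/a.
a=2, b=9, c=5
Sum = -(9)/2 = -9/2
Product = (5)/2 = 5/2


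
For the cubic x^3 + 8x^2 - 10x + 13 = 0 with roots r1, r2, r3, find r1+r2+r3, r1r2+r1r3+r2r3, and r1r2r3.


Monic cubic x^3+bx^2+cx+d=0: sum=-b, pairwise sum=c, product=-d.
b=8, c=-10, d=13
r1+r2+r3 = -8
r1r2+r1r3+r2r3 = -10
r1r2r3 = -13


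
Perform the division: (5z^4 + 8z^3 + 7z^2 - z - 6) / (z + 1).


(5z^4 + 8z^3 + 7z^2 - z - 6) / (z + 1)
Step 1: 5z^3 * (z + 1) = 5z^4 + 5z^3; subtract.
Step 2: 3z^2 * (z + 1) = 3z^3 + 3z^2; subtract.
Step 3: 4z * (z + 1) = 4z^2 + 4z; subtract.
Step 4: -5 * (z + 1) = -5z - 5; subtract.
Quotient: 5z^3 + 3z^2 + 4z - 5, Remainder: -1


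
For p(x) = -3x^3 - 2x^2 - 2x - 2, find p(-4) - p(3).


p(-4) = 166
p(3) = -107
p(-4) - p(3) = 166 + 107 = 273


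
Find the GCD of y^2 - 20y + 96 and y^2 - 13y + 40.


Factor each:
  y^2 - 20y + 96 = (y - 8)(y - 12)
  y^2 - 13y + 40 = (y - 8)(y - 5)
Common monic factor: y - 8


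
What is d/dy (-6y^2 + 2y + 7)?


Apply the power rule term by term:
  d/dy(-6y^2) = -12y
  d/dy(2y) = 2
  d/dy(7) = 0
p'(y) = -12y + 2


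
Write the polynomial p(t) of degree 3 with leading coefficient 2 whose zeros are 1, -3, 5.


p(t) = 2(t - 1)(t + 3)(t - 5)
Expand: 2t^3 - 6t^2 - 26t + 30


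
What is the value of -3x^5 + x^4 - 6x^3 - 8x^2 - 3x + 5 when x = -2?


Using direct substitution:
  -3 * (-2)^5 = 96
  1 * (-2)^4 = 16
  -6 * (-2)^3 = 48
  -8 * (-2)^2 = -32
  -3 * (-2)^1 = 6
  constant: 5
Sum = 96 + 16 + 48 - 32 + 6 + 5 = 139


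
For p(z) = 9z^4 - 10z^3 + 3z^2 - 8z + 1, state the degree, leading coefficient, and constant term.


Highest power of z is 4, with coefficient 9. Constant term is 1.
Degree = 4, leading coefficient = 9, constant term = 1


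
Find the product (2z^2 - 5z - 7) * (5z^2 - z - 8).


Distribute each term of the first polynomial:
  (2z^2)(5z^2 - z - 8) = 10z^4 - 2z^3 - 16z^2
  (-5z)(5z^2 - z - 8) = -25z^3 + 5z^2 + 40z
  (-7)(5z^2 - z - 8) = -35z^2 + 7z + 56
Sum: 10z^4 - 27z^3 - 46z^2 + 47z + 56


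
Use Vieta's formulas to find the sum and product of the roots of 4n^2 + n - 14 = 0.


For an^2+bn+c=0: sum = -b/a, product = c/a.
a=4, b=1, c=-14
Sum = -(1)/4 = -1/4
Product = (-14)/4 = -7/2


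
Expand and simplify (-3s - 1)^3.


Expand (-3s - 1)^3 by repeated multiplication:
  (-3s - 1)^2 = 9s^2 + 6s + 1
= -27s^3 - 27s^2 - 9s - 1


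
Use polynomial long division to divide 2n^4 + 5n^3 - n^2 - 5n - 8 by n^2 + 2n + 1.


(2n^4 + 5n^3 - n^2 - 5n - 8) / (n^2 + 2n + 1)
Step 1: 2n^2 * (n^2 + 2n + 1) = 2n^4 + 4n^3 + 2n^2; subtract.
Step 2: n * (n^2 + 2n + 1) = n^3 + 2n^2 + n; subtract.
Step 3: -5 * (n^2 + 2n + 1) = -5n^2 - 10n - 5; subtract.
Quotient: 2n^2 + n - 5, Remainder: 4n - 3


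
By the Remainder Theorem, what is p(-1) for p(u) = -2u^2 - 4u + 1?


By the Remainder Theorem, the remainder equals p(-1):
  -2*(-1)^2 = -2
  -4*(-1)^1 = 4
  constant: 1
Sum: -2 + 4 + 1 = 3


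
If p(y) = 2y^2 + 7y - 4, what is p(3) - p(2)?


p(3) = 35
p(2) = 18
p(3) - p(2) = 35 - 18 = 17


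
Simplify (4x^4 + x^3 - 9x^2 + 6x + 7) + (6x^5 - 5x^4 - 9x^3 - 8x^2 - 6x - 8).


Align terms by degree and add:
  4x^4 + x^3 - 9x^2 + 6x + 7
+ 6x^5 - 5x^4 - 9x^3 - 8x^2 - 6x - 8
= 6x^5 - x^4 - 8x^3 - 17x^2 - 1


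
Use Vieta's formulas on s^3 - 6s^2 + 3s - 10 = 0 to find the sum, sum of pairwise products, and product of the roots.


Monic cubic s^3+bs^2+cs+d=0: sum=-b, pairwise sum=c, product=-d.
b=-6, c=3, d=-10
r1+r2+r3 = 6
r1r2+r1r3+r2r3 = 3
r1r2r3 = 10


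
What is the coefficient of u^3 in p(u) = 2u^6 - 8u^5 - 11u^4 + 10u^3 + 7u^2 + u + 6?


Read off the coefficient of u^3: 10


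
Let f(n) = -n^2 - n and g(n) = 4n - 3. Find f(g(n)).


Substitute g(n) into f:
f(g(n)) = -1*(4n - 3)^2 + (-1)*(4n - 3)
(4n - 3)^2 = 16n^2 - 24n + 9
Expand and combine: -16n^2 + 20n - 6


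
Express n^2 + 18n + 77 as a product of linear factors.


Roots satisfy r1 + r2 = -b/a = -18 and r1*r2 = c/a = 77.
So r1 = -7, r2 = -11.
n^2 + 18n + 77 = (n - r1)(n - r2) = (n + 7)(n + 11)


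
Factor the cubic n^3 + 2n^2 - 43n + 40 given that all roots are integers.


Try integer roots (divisors of 40). n=5: p(5)=0.
Divide out (n - 5): quotient is n^2 + 7n - 8.
Factor the quadratic: (n + 8)(n - 1)
Result: (n - 5)(n + 8)(n - 1)


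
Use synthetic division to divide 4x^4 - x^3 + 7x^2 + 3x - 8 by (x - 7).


Synthetic division with c = 7. Coefficients: 4, -1, 7, 3, -8
Bring down 4.
  4 * 7 = 28; 28 - 1 = 27
  27 * 7 = 189; 189 + 7 = 196
  196 * 7 = 1372; 1372 + 3 = 1375
  1375 * 7 = 9625; 9625 - 8 = 9617
Quotient: 4x^3 + 27x^2 + 196x + 1375, Remainder: 9617


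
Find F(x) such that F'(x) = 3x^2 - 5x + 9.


Reverse power rule on each term:
  ∫ 3x^2 dx = x^3
  ∫ -5x dx = -(5/2)x^2
  ∫ 9 dx = 9x
F(x) = x^3 - (5/2)x^2 + 9x + C


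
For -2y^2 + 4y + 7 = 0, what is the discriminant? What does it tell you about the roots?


D = b^2 - 4ac = (4)^2 - 4(-2)(7) = 16 + 56 = 72
Since D > 0: two distinct irrational roots


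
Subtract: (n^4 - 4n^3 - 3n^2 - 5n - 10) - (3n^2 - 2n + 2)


Distribute the minus sign:
  (n^4 - 4n^3 - 3n^2 - 5n - 10)
- (3n^2 - 2n + 2)
Negate second polynomial: -3n^2 + 2n - 2
Add: n^4 - 4n^3 - 6n^2 - 3n - 12


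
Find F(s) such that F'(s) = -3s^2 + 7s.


Reverse power rule on each term:
  ∫ -3s^2 ds = -s^3
  ∫ 7s ds = (7/2)s^2
F(s) = -s^3 + (7/2)s^2 + C


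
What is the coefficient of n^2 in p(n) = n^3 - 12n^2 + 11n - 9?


Read off the coefficient of n^2: -12


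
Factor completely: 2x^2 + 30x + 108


Roots satisfy r1 + r2 = -b/a = -15 and r1*r2 = c/a = 54.
So r1 = -6, r2 = -9.
2x^2 + 30x + 108 = 2(x - r1)(x - r2) = 2(x + 6)(x + 9)


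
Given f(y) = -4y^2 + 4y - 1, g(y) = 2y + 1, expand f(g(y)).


Substitute g(y) into f:
f(g(y)) = -4*(2y + 1)^2 + 4*(2y + 1) + (-1)
(2y + 1)^2 = 4y^2 + 4y + 1
Expand and combine: -16y^2 - 8y - 1


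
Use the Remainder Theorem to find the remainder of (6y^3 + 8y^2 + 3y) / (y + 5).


By the Remainder Theorem, the remainder equals p(-5):
  6*(-5)^3 = -750
  8*(-5)^2 = 200
  3*(-5)^1 = -15
  constant: 0
Sum: -750 + 200 - 15 + 0 = -565


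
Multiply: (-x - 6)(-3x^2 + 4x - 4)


Distribute each term of the first polynomial:
  (-x)(-3x^2 + 4x - 4) = 3x^3 - 4x^2 + 4x
  (-6)(-3x^2 + 4x - 4) = 18x^2 - 24x + 24
Sum: 3x^3 + 14x^2 - 20x + 24


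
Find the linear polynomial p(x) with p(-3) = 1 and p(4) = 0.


p(x) = mx + b. Using p(-3)=1, p(4)=0:
m = (1)/(-3 - 4) = 1/-7 = -1/7
b = 1 - m*(-3) = 1 - 3/7 = 4/7
p(x) = -(1/7)x + (4/7)
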